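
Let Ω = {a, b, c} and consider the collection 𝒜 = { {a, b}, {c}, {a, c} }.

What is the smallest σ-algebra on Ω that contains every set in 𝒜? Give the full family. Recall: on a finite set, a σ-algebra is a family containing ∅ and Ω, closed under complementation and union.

Take S₀ = 𝒜 ∪ {∅, Ω} = { ∅, {c}, {a, b}, {a, c}, Ω }.
Round 1: +1 →
  {b}  = ᶜ of {a, c}
  (now 6)
Round 2 (1 new):
  {b, c}  = {c} ∪ {b}
  (now 7)
Round 3: +1 →
  {a}  = ᶜ of {b, c}
  (now 8)
After Round 4 the family is unchanged; done.

Therefore σ(𝒜) = { ∅, {a}, {b}, {c}, {a, b}, {a, c}, {b, c}, Ω } (|σ(𝒜)| = 8).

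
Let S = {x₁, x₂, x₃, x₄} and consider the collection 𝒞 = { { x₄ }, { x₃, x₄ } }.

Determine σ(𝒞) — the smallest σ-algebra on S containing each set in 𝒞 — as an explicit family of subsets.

Take S₀ = 𝒞 ∪ {∅, S} = { {}, { x₄ }, { x₃, x₄ }, S }.
Step 1 adds 2:
  { x₁, x₂ }  = S∖{ x₃, x₄ }
  { x₁, x₂, x₃ }  = S∖{ x₄ }
  [6 total]
Step 2. New:
  { x₁, x₂, x₄ }  = { x₁, x₂ } ∪ { x₄ }
  [7 total]
Step 3. New:
  { x₃ }  = S∖{ x₁, x₂, x₄ }
  [8 total]
Step 4: closed — nothing new.

Therefore σ(𝒞) = { {}, { x₃ }, { x₄ }, { x₁, x₂ }, { x₃, x₄ }, { x₁, x₂, x₃ }, { x₁, x₂, x₄ }, S } (|σ(𝒞)| = 8).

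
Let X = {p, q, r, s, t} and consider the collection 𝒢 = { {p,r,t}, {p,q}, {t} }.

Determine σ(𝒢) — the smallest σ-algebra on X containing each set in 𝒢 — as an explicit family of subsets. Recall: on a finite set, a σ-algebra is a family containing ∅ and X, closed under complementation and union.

Answer: σ(𝒢) = { {}, {p}, {q}, {r}, {s}, {t}, {p,q}, {p,r}, {p,s}, {p,t}, {q,r}, {q,s}, {q,t}, {r,s}, {r,t}, {s,t}, {p,q,r}, {p,q,s}, {p,q,t}, {p,r,s}, {p,r,t}, {p,s,t}, {q,r,s}, {q,r,t}, {q,s,t}, {r,s,t}, {p,q,r,s}, {p,q,r,t}, {p,q,s,t}, {p,r,s,t}, {q,r,s,t}, X }

Working:
Initial family (5 sets): { {}, {t}, {p,q}, {p,r,t}, X }.
Pass 1 adds 5:
  {q,s}  = ᶜ of {p,r,t}
  {p,q,t}  = {p,q} ∪ {t}
  {r,s,t}  = ᶜ of {p,q}
  {p,q,r,s}  = ᶜ of {t}
  {p,q,r,t}  = {p,q} ∪ {p,r,t}
  (now 10)
Pass 2: 7 new —
  {s}  = ᶜ of {p,q,r,t}
  {r,s}  = ᶜ of {p,q,t}
  {p,q,s}  = {p,q} ∪ {q,s}
  {q,s,t}  = {t} ∪ {q,s}
  {p,q,s,t}  = {p,q,t} ∪ {q,s}
  {p,r,s,t}  = {r,s,t} ∪ {p,r,t}
  {q,r,s,t}  = {r,s,t} ∪ {q,s}
  (now 17)
Pass 3 (7 new):
  {p}  = ᶜ of {q,r,s,t}
  {q}  = ᶜ of {p,r,s,t}
  {r}  = ᶜ of {p,q,s,t}
  {p,r}  = ᶜ of {q,s,t}
  {r,t}  = ᶜ of {p,q,s}
  {s,t}  = {s} ∪ {t}
  {q,r,s}  = {r,s} ∪ {q,s}
  (now 24)
Pass 4. New:
  {p,s}  = {s} ∪ {p}
  {p,t}  = ᶜ of {q,r,s}
  {q,r}  = {q} ∪ {r}
  {q,t}  = {q} ∪ {t}
  {p,q,r}  = ᶜ of {s,t}
  {p,r,s}  = {r,s} ∪ {p,r}
  {p,s,t}  = {s,t} ∪ {p}
  {q,r,t}  = {q} ∪ {r,t}
  (now 32)
Pass 5: closed — nothing new.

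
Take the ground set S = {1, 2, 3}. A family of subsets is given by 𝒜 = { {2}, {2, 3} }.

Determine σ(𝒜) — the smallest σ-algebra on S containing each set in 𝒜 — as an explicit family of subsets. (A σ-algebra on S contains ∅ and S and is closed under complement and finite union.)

|σ(𝒜)| = 8.  σ(𝒜) = { {}, {1}, {2}, {3}, {1, 2}, {1, 3}, {2, 3}, S }

Derivation:
Begin from { {}, {2}, {2, 3}, S } (that is, 𝒜 plus ∅ and S).
Round 1: 2 new —
  {1}  = ᶜ of {2, 3}
  {1, 3}  = ᶜ of {2}
  |family| = 6
Round 2: 1 new —
  {1, 2}  = {2} ∪ {1}
  |family| = 7
Round 3 adds 1:
  {3}  = ᶜ of {1, 2}
  |family| = 8
Round 4: stable.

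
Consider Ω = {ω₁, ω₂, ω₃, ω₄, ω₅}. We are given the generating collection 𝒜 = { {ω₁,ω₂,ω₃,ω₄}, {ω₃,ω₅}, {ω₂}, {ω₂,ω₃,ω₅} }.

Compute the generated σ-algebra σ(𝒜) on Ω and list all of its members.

σ(𝒜) = { ∅, {ω₂}, {ω₃}, {ω₅}, {ω₁,ω₄}, {ω₂,ω₃}, {ω₂,ω₅}, {ω₃,ω₅}, {ω₁,ω₂,ω₄}, {ω₁,ω₃,ω₄}, {ω₁,ω₄,ω₅}, {ω₂,ω₃,ω₅}, {ω₁,ω₂,ω₃,ω₄}, {ω₁,ω₂,ω₄,ω₅}, {ω₁,ω₃,ω₄,ω₅}, Ω }

Working:
Start: 𝒜 ∪ {∅, Ω} = { ∅, {ω₂}, {ω₃,ω₅}, {ω₂,ω₃,ω₅}, {ω₁,ω₂,ω₃,ω₄}, Ω }.
Pass 1 (4 new):
  {ω₅}  = {ω₁,ω₂,ω₃,ω₄}ᶜ
  {ω₁,ω₄}  = {ω₂,ω₃,ω₅}ᶜ
  {ω₁,ω₂,ω₄}  = {ω₃,ω₅}ᶜ
  {ω₁,ω₃,ω₄,ω₅}  = {ω₂}ᶜ
  — 10 sets.
Pass 2: 3 new —
  {ω₂,ω₅}  = {ω₂} ∪ {ω₅}
  {ω₁,ω₄,ω₅}  = {ω₅} ∪ {ω₁,ω₄}
  {ω₁,ω₂,ω₄,ω₅}  = {ω₁,ω₂,ω₄} ∪ {ω₅}
  — 13 sets.
Pass 3: 3 new —
  {ω₃}  = {ω₁,ω₂,ω₄,ω₅}ᶜ
  {ω₂,ω₃}  = {ω₁,ω₄,ω₅}ᶜ
  {ω₁,ω₃,ω₄}  = {ω₂,ω₅}ᶜ
  — 16 sets.
Pass 4 adds nothing — fixpoint reached.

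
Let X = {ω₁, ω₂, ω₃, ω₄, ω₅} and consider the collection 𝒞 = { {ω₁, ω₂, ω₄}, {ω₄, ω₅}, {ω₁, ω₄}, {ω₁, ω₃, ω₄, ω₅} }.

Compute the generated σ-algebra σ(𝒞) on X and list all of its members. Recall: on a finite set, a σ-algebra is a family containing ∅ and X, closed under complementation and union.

Initial family (6 sets): { ∅, {ω₁, ω₄}, {ω₄, ω₅}, {ω₁, ω₂, ω₄}, {ω₁, ω₃, ω₄, ω₅}, X }.
Iteration 1 (6 new):
  {ω₂}  = complement {ω₁, ω₃, ω₄, ω₅}
  {ω₃, ω₅}  = complement {ω₁, ω₂, ω₄}
  {ω₁, ω₂, ω₃}  = complement {ω₄, ω₅}
  {ω₁, ω₄, ω₅}  = {ω₄, ω₅} ∪ {ω₁, ω₄}
  {ω₂, ω₃, ω₅}  = complement {ω₁, ω₄}
  {ω₁, ω₂, ω₄, ω₅}  = {ω₄, ω₅} ∪ {ω₁, ω₂, ω₄}
  [12 total]
Iteration 2: 7 new —
  {ω₃}  = complement {ω₁, ω₂, ω₄, ω₅}
  {ω₂, ω₃}  = complement {ω₁, ω₄, ω₅}
  {ω₂, ω₄, ω₅}  = {ω₂} ∪ {ω₄, ω₅}
  {ω₃, ω₄, ω₅}  = {ω₄, ω₅} ∪ {ω₃, ω₅}
  {ω₁, ω₂, ω₃, ω₄}  = {ω₁, ω₂, ω₃} ∪ {ω₁, ω₂, ω₄}
  {ω₁, ω₂, ω₃, ω₅}  = {ω₁, ω₂, ω₃} ∪ {ω₂, ω₃, ω₅}
  {ω₂, ω₃, ω₄, ω₅}  = {ω₄, ω₅} ∪ {ω₂, ω₃, ω₅}
  [19 total]
Iteration 3. New:
  {ω₁}  = complement {ω₂, ω₃, ω₄, ω₅}
  {ω₄}  = complement {ω₁, ω₂, ω₃, ω₅}
  {ω₅}  = complement {ω₁, ω₂, ω₃, ω₄}
  {ω₁, ω₂}  = complement {ω₃, ω₄, ω₅}
  {ω₁, ω₃}  = complement {ω₂, ω₄, ω₅}
  {ω₁, ω₃, ω₄}  = {ω₁, ω₄} ∪ {ω₃}
  [25 total]
Iteration 4: +7 →
  {ω₁, ω₅}  = {ω₅} ∪ {ω₁}
  {ω₂, ω₄}  = {ω₂} ∪ {ω₄}
  {ω₂, ω₅}  = complement {ω₁, ω₃, ω₄}
  {ω₃, ω₄}  = {ω₃} ∪ {ω₄}
  {ω₁, ω₂, ω₅}  = {ω₁, ω₂} ∪ {ω₅}
  {ω₁, ω₃, ω₅}  = {ω₅} ∪ {ω₁, ω₃}
  {ω₂, ω₃, ω₄}  = {ω₂, ω₃} ∪ {ω₄}
  [32 total]
Iteration 5: closed — nothing new.

Therefore σ(𝒞) = { ∅, {ω₁}, {ω₂}, {ω₃}, {ω₄}, {ω₅}, {ω₁, ω₂}, {ω₁, ω₃}, {ω₁, ω₄}, {ω₁, ω₅}, {ω₂, ω₃}, {ω₂, ω₄}, {ω₂, ω₅}, {ω₃, ω₄}, {ω₃, ω₅}, {ω₄, ω₅}, {ω₁, ω₂, ω₃}, {ω₁, ω₂, ω₄}, {ω₁, ω₂, ω₅}, {ω₁, ω₃, ω₄}, {ω₁, ω₃, ω₅}, {ω₁, ω₄, ω₅}, {ω₂, ω₃, ω₄}, {ω₂, ω₃, ω₅}, {ω₂, ω₄, ω₅}, {ω₃, ω₄, ω₅}, {ω₁, ω₂, ω₃, ω₄}, {ω₁, ω₂, ω₃, ω₅}, {ω₁, ω₂, ω₄, ω₅}, {ω₁, ω₃, ω₄, ω₅}, {ω₂, ω₃, ω₄, ω₅}, X } (|σ(𝒞)| = 32).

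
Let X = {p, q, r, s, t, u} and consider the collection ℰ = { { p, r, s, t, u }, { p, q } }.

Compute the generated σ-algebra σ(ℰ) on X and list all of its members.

Initial family (4 sets): { {}, { p, q }, { p, r, s, t, u }, X }.
Step 1. New:
  { q }  = { p, r, s, t, u }ᶜ
  { r, s, t, u }  = { p, q }ᶜ
Step 2. New:
  { q, r, s, t, u }  = { r, s, t, u } ∪ { q }
Step 3 adds 1:
  { p }  = { q, r, s, t, u }ᶜ
Step 4 adds nothing — fixpoint reached.

|σ(ℰ)| = 8.  σ(ℰ) = { {}, { p }, { q }, { p, q }, { r, s, t, u }, { p, r, s, t, u }, { q, r, s, t, u }, X }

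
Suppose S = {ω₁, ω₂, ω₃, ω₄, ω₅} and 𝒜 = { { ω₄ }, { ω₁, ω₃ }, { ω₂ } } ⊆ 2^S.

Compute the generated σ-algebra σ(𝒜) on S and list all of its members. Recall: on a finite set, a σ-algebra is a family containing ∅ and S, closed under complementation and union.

Start: 𝒜 ∪ {∅, S} = { {}, { ω₂ }, { ω₄ }, { ω₁, ω₃ }, S }.
Step 1 (6 new):
  { ω₂, ω₄ }  = { ω₄ } ∪ { ω₂ }
  { ω₁, ω₂, ω₃ }  = { ω₁, ω₃ } ∪ { ω₂ }
  { ω₁, ω₃, ω₄ }  = { ω₁, ω₃ } ∪ { ω₄ }
  { ω₂, ω₄, ω₅ }  = ᶜ of { ω₁, ω₃ }
  { ω₁, ω₂, ω₃, ω₅ }  = ᶜ of { ω₄ }
  { ω₁, ω₃, ω₄, ω₅ }  = ᶜ of { ω₂ }
  [11 total]
Step 2 adds 4:
  { ω₂, ω₅ }  = ᶜ of { ω₁, ω₃, ω₄ }
  { ω₄, ω₅ }  = ᶜ of { ω₁, ω₂, ω₃ }
  { ω₁, ω₃, ω₅ }  = ᶜ of { ω₂, ω₄ }
  { ω₁, ω₂, ω₃, ω₄ }  = { ω₁, ω₂, ω₃ } ∪ { ω₁, ω₃, ω₄ }
  [15 total]
Step 3. New:
  { ω₅ }  = ᶜ of { ω₁, ω₂, ω₃, ω₄ }
  [16 total]
Step 4: no new sets; the family is a σ-algebra.

σ(𝒜) = { {}, { ω₂ }, { ω₄ }, { ω₅ }, { ω₁, ω₃ }, { ω₂, ω₄ }, { ω₂, ω₅ }, { ω₄, ω₅ }, { ω₁, ω₂, ω₃ }, { ω₁, ω₃, ω₄ }, { ω₁, ω₃, ω₅ }, { ω₂, ω₄, ω₅ }, { ω₁, ω₂, ω₃, ω₄ }, { ω₁, ω₂, ω₃, ω₅ }, { ω₁, ω₃, ω₄, ω₅ }, S }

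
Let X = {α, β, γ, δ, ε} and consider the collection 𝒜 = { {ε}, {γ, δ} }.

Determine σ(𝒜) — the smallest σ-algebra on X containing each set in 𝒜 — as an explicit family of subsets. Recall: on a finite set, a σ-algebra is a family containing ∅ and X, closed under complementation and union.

Start: 𝒜 ∪ {∅, X} = { {}, {ε}, {γ, δ}, X }.
Pass 1: 3 new —
  {α, β, ε}  = {γ, δ}ᶜ
  {γ, δ, ε}  = {γ, δ} ∪ {ε}
  {α, β, γ, δ}  = {ε}ᶜ
  |family| = 7
Pass 2: 1 new —
  {α, β}  = {γ, δ, ε}ᶜ
  |family| = 8
Pass 3: stable.

Therefore σ(𝒜) = { {}, {ε}, {α, β}, {γ, δ}, {α, β, ε}, {γ, δ, ε}, {α, β, γ, δ}, X } (|σ(𝒜)| = 8).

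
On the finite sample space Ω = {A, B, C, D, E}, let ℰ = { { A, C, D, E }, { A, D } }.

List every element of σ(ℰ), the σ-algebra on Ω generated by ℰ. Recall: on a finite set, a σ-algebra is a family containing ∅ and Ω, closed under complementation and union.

Begin from { {  }, { A, D }, { A, C, D, E }, Ω } (that is, ℰ plus ∅ and Ω).
Step 1: 2 new —
  { B }  = Ω∖{ A, C, D, E }
  { B, C, E }  = Ω∖{ A, D }
  — 6 sets.
Step 2: +1 →
  { A, B, D }  = { A, D } ∪ { B }
  — 7 sets.
Step 3: +1 →
  { C, E }  = Ω∖{ A, B, D }
  — 8 sets.
Step 4: closed — nothing new.

Therefore σ(ℰ) = { {  }, { B }, { A, D }, { C, E }, { A, B, D }, { B, C, E }, { A, C, D, E }, Ω } (|σ(ℰ)| = 8).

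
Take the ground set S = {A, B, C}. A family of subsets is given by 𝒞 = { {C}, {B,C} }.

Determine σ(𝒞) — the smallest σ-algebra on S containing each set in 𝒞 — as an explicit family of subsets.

Initial family (4 sets): { {}, {C}, {B,C}, S }.
Round 1 adds 2:
  {A}  = ᶜ of {B,C}
  {A,B}  = ᶜ of {C}
  — 6 sets.
Round 2: +1 →
  {A,C}  = {C} ∪ {A}
  — 7 sets.
Round 3 (1 new):
  {B}  = ᶜ of {A,C}
  — 8 sets.
Round 4: no new sets; the family is a σ-algebra.

σ(𝒞) = { {}, {A}, {B}, {C}, {A,B}, {A,C}, {B,C}, S }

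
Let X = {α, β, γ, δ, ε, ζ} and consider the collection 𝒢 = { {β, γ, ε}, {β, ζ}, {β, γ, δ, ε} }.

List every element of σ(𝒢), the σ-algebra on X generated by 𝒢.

Take S₀ = 𝒢 ∪ {∅, X} = { ∅, {β, ζ}, {β, γ, ε}, {β, γ, δ, ε}, X }.
Pass 1. New:
  {α, ζ}  = ᶜ of {β, γ, δ, ε}
  {α, δ, ζ}  = ᶜ of {β, γ, ε}
  {α, γ, δ, ε}  = ᶜ of {β, ζ}
  {β, γ, ε, ζ}  = {β, γ, ε} ∪ {β, ζ}
  {β, γ, δ, ε, ζ}  = {β, ζ} ∪ {β, γ, δ, ε}
  (now 10)
Pass 2: +7 →
  {α}  = ᶜ of {β, γ, δ, ε, ζ}
  {α, δ}  = ᶜ of {β, γ, ε, ζ}
  {α, β, ζ}  = {α, ζ} ∪ {β, ζ}
  {α, β, δ, ζ}  = {β, ζ} ∪ {α, δ, ζ}
  {α, β, γ, δ, ε}  = {β, γ, δ, ε} ∪ {α, γ, δ, ε}
  {α, β, γ, ε, ζ}  = {α, ζ} ∪ {β, γ, ε}
  {α, γ, δ, ε, ζ}  = {α, ζ} ∪ {α, γ, δ, ε}
  (now 17)
Pass 3 adds 6:
  {β}  = ᶜ of {α, γ, δ, ε, ζ}
  {δ}  = ᶜ of {α, β, γ, ε, ζ}
  {ζ}  = ᶜ of {α, β, γ, δ, ε}
  {γ, ε}  = ᶜ of {α, β, δ, ζ}
  {γ, δ, ε}  = ᶜ of {α, β, ζ}
  {α, β, γ, ε}  = {β, γ, ε} ∪ {α}
  (now 23)
Pass 4 (9 new):
  {α, β}  = {α} ∪ {β}
  {β, δ}  = {β} ∪ {δ}
  {δ, ζ}  = ᶜ of {α, β, γ, ε}
  {α, β, δ}  = {β} ∪ {α, δ}
  {α, γ, ε}  = {α} ∪ {γ, ε}
  {β, δ, ζ}  = {β, ζ} ∪ {δ}
  {γ, ε, ζ}  = {ζ} ∪ {γ, ε}
  {α, γ, ε, ζ}  = {α, ζ} ∪ {γ, ε}
  {γ, δ, ε, ζ}  = {γ, δ, ε} ∪ {ζ}
  (now 32)
After Pass 5 the family is unchanged; done.

Therefore σ(𝒢) = { ∅, {α}, {β}, {δ}, {ζ}, {α, β}, {α, δ}, {α, ζ}, {β, δ}, {β, ζ}, {γ, ε}, {δ, ζ}, {α, β, δ}, {α, β, ζ}, {α, γ, ε}, {α, δ, ζ}, {β, γ, ε}, {β, δ, ζ}, {γ, δ, ε}, {γ, ε, ζ}, {α, β, γ, ε}, {α, β, δ, ζ}, {α, γ, δ, ε}, {α, γ, ε, ζ}, {β, γ, δ, ε}, {β, γ, ε, ζ}, {γ, δ, ε, ζ}, {α, β, γ, δ, ε}, {α, β, γ, ε, ζ}, {α, γ, δ, ε, ζ}, {β, γ, δ, ε, ζ}, X } (|σ(𝒢)| = 32).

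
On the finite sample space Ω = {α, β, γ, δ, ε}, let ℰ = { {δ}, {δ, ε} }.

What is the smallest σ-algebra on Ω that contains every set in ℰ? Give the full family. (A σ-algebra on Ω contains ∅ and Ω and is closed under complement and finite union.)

σ(ℰ) (8 sets): { {}, {δ}, {ε}, {δ, ε}, {α, β, γ}, {α, β, γ, δ}, {α, β, γ, ε}, Ω }

Check:
Initial family (4 sets): { {}, {δ}, {δ, ε}, Ω }.
Round 1 adds 2:
  {α, β, γ}  = Ω∖{δ, ε}
  {α, β, γ, ε}  = Ω∖{δ}
Round 2: 1 new —
  {α, β, γ, δ}  = {α, β, γ} ∪ {δ}
Round 3 adds 1:
  {ε}  = Ω∖{α, β, γ, δ}
After Round 4 the family is unchanged; done.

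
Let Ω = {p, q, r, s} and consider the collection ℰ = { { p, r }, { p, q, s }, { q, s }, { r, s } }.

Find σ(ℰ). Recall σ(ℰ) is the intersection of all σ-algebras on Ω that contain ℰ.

Answer: σ(ℰ) = { {}, { p }, { q }, { r }, { s }, { p, q }, { p, r }, { p, s }, { q, r }, { q, s }, { r, s }, { p, q, r }, { p, q, s }, { p, r, s }, { q, r, s }, Ω }

Check:
Start: ℰ ∪ {∅, Ω} = { {}, { p, r }, { q, s }, { r, s }, { p, q, s }, Ω }.
Step 1. New:
  { r }  = { p, q, s }ᶜ
  { p, q }  = { r, s }ᶜ
  { p, r, s }  = { r, s } ∪ { p, r }
  { q, r, s }  = { r, s } ∪ { q, s }
  |family| = 10
Step 2: +3 →
  { p }  = { q, r, s }ᶜ
  { q }  = { p, r, s }ᶜ
  { p, q, r }  = { p, q } ∪ { r }
  |family| = 13
Step 3 adds 2:
  { s }  = { p, q, r }ᶜ
  { q, r }  = { r } ∪ { q }
  |family| = 15
Step 4. New:
  { p, s }  = { q, r }ᶜ
  |family| = 16
Step 5: closed — nothing new.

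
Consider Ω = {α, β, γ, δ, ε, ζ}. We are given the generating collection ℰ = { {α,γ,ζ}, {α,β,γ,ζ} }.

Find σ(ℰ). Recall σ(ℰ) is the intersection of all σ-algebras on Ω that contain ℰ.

Initial family (4 sets): { {}, {α,γ,ζ}, {α,β,γ,ζ}, Ω }.
Pass 1: 2 new —
  {δ,ε}  = complement {α,β,γ,ζ}
  {β,δ,ε}  = complement {α,γ,ζ}
  |family| = 6
Pass 2: 1 new —
  {α,γ,δ,ε,ζ}  = {δ,ε} ∪ {α,γ,ζ}
  |family| = 7
Pass 3 adds 1:
  {β}  = complement {α,γ,δ,ε,ζ}
  |family| = 8
Pass 4: stable.

|σ(ℰ)| = 8.  σ(ℰ) = { {}, {β}, {δ,ε}, {α,γ,ζ}, {β,δ,ε}, {α,β,γ,ζ}, {α,γ,δ,ε,ζ}, Ω }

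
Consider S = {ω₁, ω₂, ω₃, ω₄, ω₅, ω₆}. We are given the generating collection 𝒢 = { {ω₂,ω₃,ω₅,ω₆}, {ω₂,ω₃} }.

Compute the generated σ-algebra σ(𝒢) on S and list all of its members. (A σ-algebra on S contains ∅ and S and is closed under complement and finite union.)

Begin from { {}, {ω₂,ω₃}, {ω₂,ω₃,ω₅,ω₆}, S } (that is, 𝒢 plus ∅ and S).
Round 1 (2 new):
  {ω₁,ω₄}  = S∖{ω₂,ω₃,ω₅,ω₆}
  {ω₁,ω₄,ω₅,ω₆}  = S∖{ω₂,ω₃}
  [6 total]
Round 2: 1 new —
  {ω₁,ω₂,ω₃,ω₄}  = {ω₂,ω₃} ∪ {ω₁,ω₄}
  [7 total]
Round 3: +1 →
  {ω₅,ω₆}  = S∖{ω₁,ω₂,ω₃,ω₄}
  [8 total]
Round 4: no new sets; the family is a σ-algebra.

|σ(𝒢)| = 8.  σ(𝒢) = { {}, {ω₁,ω₄}, {ω₂,ω₃}, {ω₅,ω₆}, {ω₁,ω₂,ω₃,ω₄}, {ω₁,ω₄,ω₅,ω₆}, {ω₂,ω₃,ω₅,ω₆}, S }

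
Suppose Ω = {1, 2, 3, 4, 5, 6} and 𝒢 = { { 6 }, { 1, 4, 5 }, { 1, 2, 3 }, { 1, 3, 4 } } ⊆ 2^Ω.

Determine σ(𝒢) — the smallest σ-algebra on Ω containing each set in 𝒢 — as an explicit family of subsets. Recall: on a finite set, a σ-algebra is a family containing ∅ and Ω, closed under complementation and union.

Initial family (6 sets): { ∅, { 6 }, { 1, 2, 3 }, { 1, 3, 4 }, { 1, 4, 5 }, Ω }.
Step 1 adds 9:
  { 2, 3, 6 }  = Ω∖{ 1, 4, 5 }
  { 2, 5, 6 }  = Ω∖{ 1, 3, 4 }
  { 4, 5, 6 }  = Ω∖{ 1, 2, 3 }
  { 1, 2, 3, 4 }  = { 1, 3, 4 } ∪ { 1, 2, 3 }
  { 1, 2, 3, 6 }  = { 1, 2, 3 } ∪ { 6 }
  { 1, 3, 4, 5 }  = { 1, 4, 5 } ∪ { 1, 3, 4 }
  { 1, 3, 4, 6 }  = { 1, 3, 4 } ∪ { 6 }
  { 1, 4, 5, 6 }  = { 1, 4, 5 } ∪ { 6 }
  { 1, 2, 3, 4, 5 }  = Ω∖{ 6 }
  [15 total]
Step 2. New:
  { 2, 3 }  = Ω∖{ 1, 4, 5, 6 }
  { 2, 5 }  = Ω∖{ 1, 3, 4, 6 }
  { 2, 6 }  = Ω∖{ 1, 3, 4, 5 }
  { 4, 5 }  = Ω∖{ 1, 2, 3, 6 }
  { 5, 6 }  = Ω∖{ 1, 2, 3, 4 }
  { 2, 3, 5, 6 }  = { 2, 3, 6 } ∪ { 2, 5, 6 }
  { 2, 4, 5, 6 }  = { 2, 5, 6 } ∪ { 4, 5, 6 }
  { 1, 2, 3, 4, 6 }  = { 1, 2, 3 } ∪ { 1, 3, 4, 6 }
  { 1, 2, 3, 5, 6 }  = { 1, 2, 3 } ∪ { 2, 5, 6 }
  { 1, 2, 4, 5, 6 }  = { 1, 4, 5 } ∪ { 2, 5, 6 }
  { 1, 3, 4, 5, 6 }  = { 1, 4, 5 } ∪ { 1, 3, 4, 6 }
  { 2, 3, 4, 5, 6 }  = { 2, 3, 6 } ∪ { 4, 5, 6 }
  [27 total]
Step 3. New:
  { 1 }  = Ω∖{ 2, 3, 4, 5, 6 }
  { 2 }  = Ω∖{ 1, 3, 4, 5, 6 }
  { 3 }  = Ω∖{ 1, 2, 4, 5, 6 }
  { 4 }  = Ω∖{ 1, 2, 3, 5, 6 }
  { 5 }  = Ω∖{ 1, 2, 3, 4, 6 }
  { 1, 3 }  = Ω∖{ 2, 4, 5, 6 }
  { 1, 4 }  = Ω∖{ 2, 3, 5, 6 }
  { 2, 3, 5 }  = { 2, 5 } ∪ { 2, 3 }
  { 2, 4, 5 }  = { 2, 5 } ∪ { 4, 5 }
  { 1, 2, 3, 5 }  = { 2, 5 } ∪ { 1, 2, 3 }
  { 1, 2, 4, 5 }  = { 2, 5 } ∪ { 1, 4, 5 }
  { 2, 3, 4, 5 }  = { 4, 5 } ∪ { 2, 3 }
  [39 total]
Step 4: 24 new —
  { 1, 2 }  = { 2 } ∪ { 1 }
  { 1, 5 }  = { 1 } ∪ { 5 }
  { 1, 6 }  = Ω∖{ 2, 3, 4, 5 }
  { 2, 4 }  = { 2 } ∪ { 4 }
  { 3, 4 }  = { 3 } ∪ { 4 }
  { 3, 5 }  = { 3 } ∪ { 5 }
  { 3, 6 }  = Ω∖{ 1, 2, 4, 5 }
  { 4, 6 }  = Ω∖{ 1, 2, 3, 5 }
  { 1, 2, 4 }  = { 2 } ∪ { 1, 4 }
  { 1, 2, 5 }  = { 1 } ∪ { 2, 5 }
  { 1, 2, 6 }  = { 2, 6 } ∪ { 1 }
  { 1, 3, 5 }  = { 1, 3 } ∪ { 5 }
  { 1, 3, 6 }  = Ω∖{ 2, 4, 5 }
  { 1, 4, 6 }  = Ω∖{ 2, 3, 5 }
  { 1, 5, 6 }  = { 1 } ∪ { 5, 6 }
  { 2, 3, 4 }  = { 2, 3 } ∪ { 4 }
  { 2, 4, 6 }  = { 2, 6 } ∪ { 4 }
  { 3, 4, 5 }  = { 4, 5 } ∪ { 3 }
  { 3, 5, 6 }  = { 3 } ∪ { 5, 6 }
  { 1, 2, 4, 6 }  = { 2, 6 } ∪ { 1, 4 }
  { 1, 2, 5, 6 }  = { 1 } ∪ { 2, 5, 6 }
  { 1, 3, 5, 6 }  = { 1, 3 } ∪ { 5, 6 }
  { 2, 3, 4, 6 }  = { 2, 3, 6 } ∪ { 4 }
  { 3, 4, 5, 6 }  = { 4, 5, 6 } ∪ { 3 }
  [63 total]
Step 5 adds 1:
  { 3, 4, 6 }  = Ω∖{ 1, 2, 5 }
  [64 total]
After Step 6 the family is unchanged; done.

Therefore σ(𝒢) = { ∅, { 1 }, { 2 }, { 3 }, { 4 }, { 5 }, { 6 }, { 1, 2 }, { 1, 3 }, { 1, 4 }, { 1, 5 }, { 1, 6 }, { 2, 3 }, { 2, 4 }, { 2, 5 }, { 2, 6 }, { 3, 4 }, { 3, 5 }, { 3, 6 }, { 4, 5 }, { 4, 6 }, { 5, 6 }, { 1, 2, 3 }, { 1, 2, 4 }, { 1, 2, 5 }, { 1, 2, 6 }, { 1, 3, 4 }, { 1, 3, 5 }, { 1, 3, 6 }, { 1, 4, 5 }, { 1, 4, 6 }, { 1, 5, 6 }, { 2, 3, 4 }, { 2, 3, 5 }, { 2, 3, 6 }, { 2, 4, 5 }, { 2, 4, 6 }, { 2, 5, 6 }, { 3, 4, 5 }, { 3, 4, 6 }, { 3, 5, 6 }, { 4, 5, 6 }, { 1, 2, 3, 4 }, { 1, 2, 3, 5 }, { 1, 2, 3, 6 }, { 1, 2, 4, 5 }, { 1, 2, 4, 6 }, { 1, 2, 5, 6 }, { 1, 3, 4, 5 }, { 1, 3, 4, 6 }, { 1, 3, 5, 6 }, { 1, 4, 5, 6 }, { 2, 3, 4, 5 }, { 2, 3, 4, 6 }, { 2, 3, 5, 6 }, { 2, 4, 5, 6 }, { 3, 4, 5, 6 }, { 1, 2, 3, 4, 5 }, { 1, 2, 3, 4, 6 }, { 1, 2, 3, 5, 6 }, { 1, 2, 4, 5, 6 }, { 1, 3, 4, 5, 6 }, { 2, 3, 4, 5, 6 }, Ω } (|σ(𝒢)| = 64).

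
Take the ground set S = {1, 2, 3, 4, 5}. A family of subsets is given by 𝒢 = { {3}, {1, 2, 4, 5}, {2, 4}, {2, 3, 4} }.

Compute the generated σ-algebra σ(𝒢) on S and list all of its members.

Initial family (6 sets): { {}, {3}, {2, 4}, {2, 3, 4}, {1, 2, 4, 5}, S }.
Step 1. New:
  {1, 5}  = {2, 3, 4}ᶜ
  {1, 3, 5}  = {2, 4}ᶜ
  [8 total]
After Step 2 the family is unchanged; done.

σ(𝒢) = { {}, {3}, {1, 5}, {2, 4}, {1, 3, 5}, {2, 3, 4}, {1, 2, 4, 5}, S }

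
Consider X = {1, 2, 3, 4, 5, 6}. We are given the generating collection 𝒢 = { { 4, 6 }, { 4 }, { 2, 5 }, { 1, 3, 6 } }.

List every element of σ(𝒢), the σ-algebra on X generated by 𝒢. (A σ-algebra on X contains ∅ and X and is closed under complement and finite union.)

σ(𝒢) = { {  }, { 4 }, { 6 }, { 1, 3 }, { 2, 5 }, { 4, 6 }, { 1, 3, 4 }, { 1, 3, 6 }, { 2, 4, 5 }, { 2, 5, 6 }, { 1, 2, 3, 5 }, { 1, 3, 4, 6 }, { 2, 4, 5, 6 }, { 1, 2, 3, 4, 5 }, { 1, 2, 3, 5, 6 }, X }

Working:
Start: 𝒢 ∪ {∅, X} = { {  }, { 4 }, { 2, 5 }, { 4, 6 }, { 1, 3, 6 }, X }.
Pass 1: +5 →
  { 2, 4, 5 }  = complement { 1, 3, 6 }
  { 1, 2, 3, 5 }  = complement { 4, 6 }
  { 1, 3, 4, 6 }  = complement { 2, 5 }
  { 2, 4, 5, 6 }  = { 2, 5 } ∪ { 4, 6 }
  { 1, 2, 3, 5, 6 }  = complement { 4 }
  |family| = 11
Pass 2 (2 new):
  { 1, 3 }  = complement { 2, 4, 5, 6 }
  { 1, 2, 3, 4, 5 }  = { 4 } ∪ { 1, 2, 3, 5 }
  |family| = 13
Pass 3: 2 new —
  { 6 }  = complement { 1, 2, 3, 4, 5 }
  { 1, 3, 4 }  = { 1, 3 } ∪ { 4 }
  |family| = 15
Pass 4: +1 →
  { 2, 5, 6 }  = complement { 1, 3, 4 }
  |family| = 16
After Pass 5 the family is unchanged; done.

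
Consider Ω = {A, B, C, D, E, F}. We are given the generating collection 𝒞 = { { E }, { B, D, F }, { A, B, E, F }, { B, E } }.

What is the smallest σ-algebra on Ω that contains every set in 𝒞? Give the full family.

Take S₀ = 𝒞 ∪ {∅, Ω} = { {  }, { E }, { B, E }, { B, D, F }, { A, B, E, F }, Ω }.
Step 1: +6 →
  { C, D }  = { A, B, E, F }ᶜ
  { A, C, E }  = { B, D, F }ᶜ
  { A, C, D, F }  = { B, E }ᶜ
  { B, D, E, F }  = { B, D, F } ∪ { B, E }
  { A, B, C, D, F }  = { E }ᶜ
  { A, B, D, E, F }  = { B, D, F } ∪ { A, B, E, F }
  |family| = 12
Step 2: +10 →
  { C }  = { A, B, D, E, F }ᶜ
  { A, C }  = { B, D, E, F }ᶜ
  { C, D, E }  = { C, D } ∪ { E }
  { A, B, C, E }  = { B, E } ∪ { A, C, E }
  { A, C, D, E }  = { C, D } ∪ { A, C, E }
  { B, C, D, E }  = { B, E } ∪ { C, D }
  { B, C, D, F }  = { B, D, F } ∪ { C, D }
  { A, B, C, E, F }  = { A, C, E } ∪ { A, B, E, F }
  { A, C, D, E, F }  = { A, C, E } ∪ { A, C, D, F }
  { B, C, D, E, F }  = { C, D } ∪ { B, D, E, F }
  |family| = 22
Step 3 adds 12:
  { A }  = { B, C, D, E, F }ᶜ
  { B }  = { A, C, D, E, F }ᶜ
  { D }  = { A, B, C, E, F }ᶜ
  { A, E }  = { B, C, D, F }ᶜ
  { A, F }  = { B, C, D, E }ᶜ
  { B, F }  = { A, C, D, E }ᶜ
  { C, E }  = { E } ∪ { C }
  { D, F }  = { A, B, C, E }ᶜ
  { A, B, F }  = { C, D, E }ᶜ
  { A, C, D }  = { C, D } ∪ { A, C }
  { B, C, E }  = { B, E } ∪ { C }
  { A, B, C, D, E }  = { B, E } ∪ { A, C, D, E }
  |family| = 34
Step 4 (25 new):
  { F }  = { A, B, C, D, E }ᶜ
  { A, B }  = { A } ∪ { B }
  { A, D }  = { A } ∪ { D }
  { B, C }  = { B } ∪ { C }
  { B, D }  = { B } ∪ { D }
  { D, E }  = { E } ∪ { D }
  { A, B, C }  = { B } ∪ { A, C }
  { A, B, E }  = { B, E } ∪ { A }
  { A, C, F }  = { A, F } ∪ { C }
  { A, D, E }  = { A, E } ∪ { D }
  { A, D, F }  = { B, C, E }ᶜ
  { A, E, F }  = { A, F } ∪ { E }
  { B, C, D }  = { C, D } ∪ { B }
  { B, C, F }  = { B, F } ∪ { C }
  { B, D, E }  = { B, E } ∪ { D }
  { B, E, F }  = { A, C, D }ᶜ
  { C, D, F }  = { C, D } ∪ { D, F }
  { D, E, F }  = { E } ∪ { D, F }
  { A, B, C, D }  = { B } ∪ { A, C, D }
  { A, B, C, F }  = { B, F } ∪ { A, C }
  { A, B, D, F }  = { C, E }ᶜ
  { A, C, E, F }  = { A, F } ∪ { A, C, E }
  { A, D, E, F }  = { A, E } ∪ { D, F }
  { B, C, E, F }  = { B, F } ∪ { B, C, E }
  { C, D, E, F }  = { C, D, E } ∪ { D, F }
  |family| = 59
Step 5: 5 new —
  { C, F }  = { F } ∪ { C }
  { E, F }  = { A, B, C, D }ᶜ
  { A, B, D }  = { B } ∪ { A, D }
  { C, E, F }  = { C, E } ∪ { F }
  { A, B, D, E }  = { B, E } ∪ { A, D }
  |family| = 64
Step 6: stable.

Therefore σ(𝒞) = { {  }, { A }, { B }, { C }, { D }, { E }, { F }, { A, B }, { A, C }, { A, D }, { A, E }, { A, F }, { B, C }, { B, D }, { B, E }, { B, F }, { C, D }, { C, E }, { C, F }, { D, E }, { D, F }, { E, F }, { A, B, C }, { A, B, D }, { A, B, E }, { A, B, F }, { A, C, D }, { A, C, E }, { A, C, F }, { A, D, E }, { A, D, F }, { A, E, F }, { B, C, D }, { B, C, E }, { B, C, F }, { B, D, E }, { B, D, F }, { B, E, F }, { C, D, E }, { C, D, F }, { C, E, F }, { D, E, F }, { A, B, C, D }, { A, B, C, E }, { A, B, C, F }, { A, B, D, E }, { A, B, D, F }, { A, B, E, F }, { A, C, D, E }, { A, C, D, F }, { A, C, E, F }, { A, D, E, F }, { B, C, D, E }, { B, C, D, F }, { B, C, E, F }, { B, D, E, F }, { C, D, E, F }, { A, B, C, D, E }, { A, B, C, D, F }, { A, B, C, E, F }, { A, B, D, E, F }, { A, C, D, E, F }, { B, C, D, E, F }, Ω } (|σ(𝒞)| = 64).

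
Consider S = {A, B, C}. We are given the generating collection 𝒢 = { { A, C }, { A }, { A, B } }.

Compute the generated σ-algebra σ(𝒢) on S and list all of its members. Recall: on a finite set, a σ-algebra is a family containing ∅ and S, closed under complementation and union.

σ(𝒢) (8 sets): { {  }, { A }, { B }, { C }, { A, B }, { A, C }, { B, C }, S }

Trace:
Initial family (5 sets): { {  }, { A }, { A, B }, { A, C }, S }.
Iteration 1 (3 new):
  { B }  = S∖{ A, C }
  { C }  = S∖{ A, B }
  { B, C }  = S∖{ A }
Iteration 2 adds nothing — fixpoint reached.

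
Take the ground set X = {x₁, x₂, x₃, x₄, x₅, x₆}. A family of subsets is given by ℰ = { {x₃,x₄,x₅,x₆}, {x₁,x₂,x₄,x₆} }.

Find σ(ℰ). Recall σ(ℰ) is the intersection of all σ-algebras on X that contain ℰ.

Start: ℰ ∪ {∅, X} = { ∅, {x₁,x₂,x₄,x₆}, {x₃,x₄,x₅,x₆}, X }.
Round 1: +2 →
  {x₁,x₂}  = complement {x₃,x₄,x₅,x₆}
  {x₃,x₅}  = complement {x₁,x₂,x₄,x₆}
  — 6 sets.
Round 2: 1 new —
  {x₁,x₂,x₃,x₅}  = {x₁,x₂} ∪ {x₃,x₅}
  — 7 sets.
Round 3 (1 new):
  {x₄,x₆}  = complement {x₁,x₂,x₃,x₅}
  — 8 sets.
Round 4: closed — nothing new.

Hence σ(ℰ) has 8 members: { ∅, {x₁,x₂}, {x₃,x₅}, {x₄,x₆}, {x₁,x₂,x₃,x₅}, {x₁,x₂,x₄,x₆}, {x₃,x₄,x₅,x₆}, X }.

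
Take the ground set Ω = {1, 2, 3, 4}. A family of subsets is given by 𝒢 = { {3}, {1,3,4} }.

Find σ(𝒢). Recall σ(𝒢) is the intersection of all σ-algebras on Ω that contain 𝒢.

σ(𝒢) = { ∅, {2}, {3}, {1,4}, {2,3}, {1,2,4}, {1,3,4}, Ω }

Trace:
Begin from { ∅, {3}, {1,3,4}, Ω } (that is, 𝒢 plus ∅ and Ω).
Pass 1 (2 new):
  {2}  = ᶜ of {1,3,4}
  {1,2,4}  = ᶜ of {3}
  — 6 sets.
Pass 2 adds 1:
  {2,3}  = {3} ∪ {2}
  — 7 sets.
Pass 3 (1 new):
  {1,4}  = ᶜ of {2,3}
  — 8 sets.
Pass 4: no new sets; the family is a σ-algebra.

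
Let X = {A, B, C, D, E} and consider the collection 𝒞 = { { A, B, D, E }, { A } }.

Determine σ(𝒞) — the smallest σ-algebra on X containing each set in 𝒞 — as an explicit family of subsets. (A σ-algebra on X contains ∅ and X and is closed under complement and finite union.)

Begin from { ∅, { A }, { A, B, D, E }, X } (that is, 𝒞 plus ∅ and X).
Round 1. New:
  { C }  = X∖{ A, B, D, E }
  { B, C, D, E }  = X∖{ A }
  [6 total]
Round 2: +1 →
  { A, C }  = { C } ∪ { A }
  [7 total]
Round 3: +1 →
  { B, D, E }  = X∖{ A, C }
  [8 total]
Round 4: stable.

Therefore σ(𝒞) = { ∅, { A }, { C }, { A, C }, { B, D, E }, { A, B, D, E }, { B, C, D, E }, X } (|σ(𝒞)| = 8).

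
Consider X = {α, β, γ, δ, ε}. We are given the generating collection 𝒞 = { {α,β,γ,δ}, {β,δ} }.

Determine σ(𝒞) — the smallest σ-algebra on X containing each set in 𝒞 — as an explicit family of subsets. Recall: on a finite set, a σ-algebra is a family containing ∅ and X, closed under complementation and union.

Start: 𝒞 ∪ {∅, X} = { ∅, {β,δ}, {α,β,γ,δ}, X }.
Pass 1: +2 →
  {ε}  = complement {α,β,γ,δ}
  {α,γ,ε}  = complement {β,δ}
Pass 2: +1 →
  {β,δ,ε}  = {β,δ} ∪ {ε}
Pass 3: 1 new —
  {α,γ}  = complement {β,δ,ε}
Pass 4 adds nothing — fixpoint reached.

Hence σ(𝒞) has 8 members: { ∅, {ε}, {α,γ}, {β,δ}, {α,γ,ε}, {β,δ,ε}, {α,β,γ,δ}, X }.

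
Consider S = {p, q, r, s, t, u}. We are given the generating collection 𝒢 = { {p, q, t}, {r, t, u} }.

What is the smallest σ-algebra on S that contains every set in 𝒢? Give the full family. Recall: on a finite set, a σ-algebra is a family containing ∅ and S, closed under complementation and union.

Start: 𝒢 ∪ {∅, S} = { ∅, {p, q, t}, {r, t, u}, S }.
Round 1 adds 3:
  {p, q, s}  = complement {r, t, u}
  {r, s, u}  = complement {p, q, t}
  {p, q, r, t, u}  = {p, q, t} ∪ {r, t, u}
  — 7 sets.
Round 2 (4 new):
  {s}  = complement {p, q, r, t, u}
  {p, q, s, t}  = {p, q, t} ∪ {p, q, s}
  {r, s, t, u}  = {r, t, u} ∪ {r, s, u}
  {p, q, r, s, u}  = {r, s, u} ∪ {p, q, s}
  — 11 sets.
Round 3: +3 →
  {t}  = complement {p, q, r, s, u}
  {p, q}  = complement {r, s, t, u}
  {r, u}  = complement {p, q, s, t}
  — 14 sets.
Round 4: 2 new —
  {s, t}  = {s} ∪ {t}
  {p, q, r, u}  = {p, q} ∪ {r, u}
  — 16 sets.
Round 5 adds nothing — fixpoint reached.

Therefore σ(𝒢) = { ∅, {s}, {t}, {p, q}, {r, u}, {s, t}, {p, q, s}, {p, q, t}, {r, s, u}, {r, t, u}, {p, q, r, u}, {p, q, s, t}, {r, s, t, u}, {p, q, r, s, u}, {p, q, r, t, u}, S } (|σ(𝒢)| = 16).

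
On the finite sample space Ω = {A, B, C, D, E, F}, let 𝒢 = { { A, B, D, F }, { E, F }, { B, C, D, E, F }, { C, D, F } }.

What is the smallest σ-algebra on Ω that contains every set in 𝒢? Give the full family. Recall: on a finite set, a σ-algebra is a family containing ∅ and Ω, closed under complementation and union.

Seed the family with 𝒢 together with ∅ and Ω: { {  }, { E, F }, { C, D, F }, { A, B, D, F }, { B, C, D, E, F }, Ω }.
Round 1 adds 7:
  { A }  = complement { B, C, D, E, F }
  { C, E }  = complement { A, B, D, F }
  { A, B, E }  = complement { C, D, F }
  { A, B, C, D }  = complement { E, F }
  { C, D, E, F }  = { E, F } ∪ { C, D, F }
  { A, B, C, D, F }  = { A, B, D, F } ∪ { C, D, F }
  { A, B, D, E, F }  = { A, B, D, F } ∪ { E, F }
  [13 total]
Round 2. New:
  { C }  = complement { A, B, D, E, F }
  { E }  = complement { A, B, C, D, F }
  { A, B }  = complement { C, D, E, F }
  { A, C, E }  = { C, E } ∪ { A }
  { A, E, F }  = { E, F } ∪ { A }
  { C, E, F }  = { E, F } ∪ { C, E }
  { A, B, C, E }  = { A, B, E } ∪ { C, E }
  { A, B, E, F }  = { E, F } ∪ { A, B, E }
  { A, C, D, F }  = { C, D, F } ∪ { A }
  { A, B, C, D, E }  = { A, B, E } ∪ { A, B, C, D }
  { A, C, D, E, F }  = { C, D, E, F } ∪ { A }
  [24 total]
Round 3: 13 new —
  { B }  = complement { A, C, D, E, F }
  { F }  = complement { A, B, C, D, E }
  { A, C }  = { C } ∪ { A }
  { A, E }  = { E } ∪ { A }
  { B, E }  = complement { A, C, D, F }
  { C, D }  = complement { A, B, E, F }
  { D, F }  = complement { A, B, C, E }
  { A, B, C }  = { A, B } ∪ { C }
  { A, B, D }  = complement { C, E, F }
  { B, C, D }  = complement { A, E, F }
  { B, D, F }  = complement { A, C, E }
  { A, C, E, F }  = { E, F } ∪ { A, C, E }
  { A, B, C, E, F }  = { E, F } ∪ { A, B, C, E }
  [37 total]
Round 4 (22 new):
  { D }  = complement { A, B, C, E, F }
  { A, F }  = { F } ∪ { A }
  { B, C }  = { B } ∪ { C }
  { B, D }  = complement { A, C, E, F }
  { B, F }  = { B } ∪ { F }
  { C, F }  = { F } ∪ { C }
  { A, B, F }  = { A, B } ∪ { F }
  { A, C, D }  = { C, D } ∪ { A, C }
  { A, C, F }  = { F } ∪ { A, C }
  { A, D, F }  = { D, F } ∪ { A }
  { B, C, E }  = { B, E } ∪ { C }
  { B, E, F }  = { B, E } ∪ { E, F }
  { C, D, E }  = { C, D } ∪ { E }
  { D, E, F }  = complement { A, B, C }
  { A, B, C, F }  = { A, B, C } ∪ { F }
  { A, B, D, E }  = { B, E } ∪ { A, B, D }
  { A, C, D, E }  = { C, D } ∪ { A, C, E }
  { A, D, E, F }  = { A, E, F } ∪ { D, F }
  { B, C, D, E }  = { B, E } ∪ { C, D }
  { B, C, D, F }  = complement { A, E }
  { B, C, E, F }  = { B, E } ∪ { C, E, F }
  { B, D, E, F }  = complement { A, C }
  [59 total]
Round 5: 5 new —
  { A, D }  = complement { B, C, E, F }
  { D, E }  = complement { A, B, C, F }
  { A, D, E }  = { A, E } ∪ { D }
  { B, C, F }  = { B } ∪ { C, F }
  { B, D, E }  = complement { A, C, F }
  [64 total]
Round 6: stable.

σ(𝒢) = { {  }, { A }, { B }, { C }, { D }, { E }, { F }, { A, B }, { A, C }, { A, D }, { A, E }, { A, F }, { B, C }, { B, D }, { B, E }, { B, F }, { C, D }, { C, E }, { C, F }, { D, E }, { D, F }, { E, F }, { A, B, C }, { A, B, D }, { A, B, E }, { A, B, F }, { A, C, D }, { A, C, E }, { A, C, F }, { A, D, E }, { A, D, F }, { A, E, F }, { B, C, D }, { B, C, E }, { B, C, F }, { B, D, E }, { B, D, F }, { B, E, F }, { C, D, E }, { C, D, F }, { C, E, F }, { D, E, F }, { A, B, C, D }, { A, B, C, E }, { A, B, C, F }, { A, B, D, E }, { A, B, D, F }, { A, B, E, F }, { A, C, D, E }, { A, C, D, F }, { A, C, E, F }, { A, D, E, F }, { B, C, D, E }, { B, C, D, F }, { B, C, E, F }, { B, D, E, F }, { C, D, E, F }, { A, B, C, D, E }, { A, B, C, D, F }, { A, B, C, E, F }, { A, B, D, E, F }, { A, C, D, E, F }, { B, C, D, E, F }, Ω }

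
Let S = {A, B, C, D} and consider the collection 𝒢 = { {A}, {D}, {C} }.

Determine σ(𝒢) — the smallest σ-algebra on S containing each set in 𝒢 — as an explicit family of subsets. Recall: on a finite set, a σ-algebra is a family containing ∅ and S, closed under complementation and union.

Seed the family with 𝒢 together with ∅ and S: { {}, {A}, {C}, {D}, S }.
Step 1 (6 new):
  {A,C}  = {C} ∪ {A}
  {A,D}  = {D} ∪ {A}
  {C,D}  = {C} ∪ {D}
  {A,B,C}  = complement {D}
  {A,B,D}  = complement {C}
  {B,C,D}  = complement {A}
  (now 11)
Step 2: +4 →
  {A,B}  = complement {C,D}
  {B,C}  = complement {A,D}
  {B,D}  = complement {A,C}
  {A,C,D}  = {C,D} ∪ {A,D}
  (now 15)
Step 3 (1 new):
  {B}  = complement {A,C,D}
  (now 16)
After Step 4 the family is unchanged; done.

|σ(𝒢)| = 16.  σ(𝒢) = { {}, {A}, {B}, {C}, {D}, {A,B}, {A,C}, {A,D}, {B,C}, {B,D}, {C,D}, {A,B,C}, {A,B,D}, {A,C,D}, {B,C,D}, S }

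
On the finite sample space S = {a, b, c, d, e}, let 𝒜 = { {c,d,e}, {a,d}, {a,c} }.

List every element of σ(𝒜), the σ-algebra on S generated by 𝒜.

σ(𝒜) = { {}, {a}, {b}, {c}, {d}, {e}, {a,b}, {a,c}, {a,d}, {a,e}, {b,c}, {b,d}, {b,e}, {c,d}, {c,e}, {d,e}, {a,b,c}, {a,b,d}, {a,b,e}, {a,c,d}, {a,c,e}, {a,d,e}, {b,c,d}, {b,c,e}, {b,d,e}, {c,d,e}, {a,b,c,d}, {a,b,c,e}, {a,b,d,e}, {a,c,d,e}, {b,c,d,e}, S }

Working:
Start: 𝒜 ∪ {∅, S} = { {}, {a,c}, {a,d}, {c,d,e}, S }.
Step 1 (5 new):
  {a,b}  = {c,d,e}ᶜ
  {a,c,d}  = {a,d} ∪ {a,c}
  {b,c,e}  = {a,d}ᶜ
  {b,d,e}  = {a,c}ᶜ
  {a,c,d,e}  = {c,d,e} ∪ {a,d}
Step 2. New:
  {b}  = {a,c,d,e}ᶜ
  {b,e}  = {a,c,d}ᶜ
  {a,b,c}  = {a,b} ∪ {a,c}
  {a,b,d}  = {a,b} ∪ {a,d}
  {a,b,c,d}  = {a,b} ∪ {a,c,d}
  {a,b,c,e}  = {a,b} ∪ {b,c,e}
  {a,b,d,e}  = {a,b} ∪ {b,d,e}
  {b,c,d,e}  = {c,d,e} ∪ {b,c,e}
Step 3 (7 new):
  {a}  = {b,c,d,e}ᶜ
  {c}  = {a,b,d,e}ᶜ
  {d}  = {a,b,c,e}ᶜ
  {e}  = {a,b,c,d}ᶜ
  {c,e}  = {a,b,d}ᶜ
  {d,e}  = {a,b,c}ᶜ
  {a,b,e}  = {b,e} ∪ {a,b}
Step 4 (6 new):
  {a,e}  = {e} ∪ {a}
  {b,c}  = {b} ∪ {c}
  {b,d}  = {b} ∪ {d}
  {c,d}  = {a,b,e}ᶜ
  {a,c,e}  = {e} ∪ {a,c}
  {a,d,e}  = {e} ∪ {a,d}
Step 5: +1 →
  {b,c,d}  = {a,e}ᶜ
Step 6: closed — nothing new.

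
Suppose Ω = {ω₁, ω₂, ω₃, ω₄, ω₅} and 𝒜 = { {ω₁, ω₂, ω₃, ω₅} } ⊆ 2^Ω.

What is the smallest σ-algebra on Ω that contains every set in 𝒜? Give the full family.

σ(𝒜) = { {}, {ω₄}, {ω₁, ω₂, ω₃, ω₅}, Ω }

Derivation:
Start: 𝒜 ∪ {∅, Ω} = { {}, {ω₁, ω₂, ω₃, ω₅}, Ω }.
Iteration 1: 1 new —
  {ω₄}  = complement {ω₁, ω₂, ω₃, ω₅}
  — 4 sets.
Iteration 2 adds nothing — fixpoint reached.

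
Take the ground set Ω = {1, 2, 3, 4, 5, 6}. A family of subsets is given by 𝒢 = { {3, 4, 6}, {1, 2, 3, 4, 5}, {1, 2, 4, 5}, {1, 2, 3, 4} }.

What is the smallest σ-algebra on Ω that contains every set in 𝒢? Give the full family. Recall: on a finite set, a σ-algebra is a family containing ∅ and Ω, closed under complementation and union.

Seed the family with 𝒢 together with ∅ and Ω: { {}, {3, 4, 6}, {1, 2, 3, 4}, {1, 2, 4, 5}, {1, 2, 3, 4, 5}, Ω }.
Iteration 1: +5 →
  {6}  = ᶜ of {1, 2, 3, 4, 5}
  {3, 6}  = ᶜ of {1, 2, 4, 5}
  {5, 6}  = ᶜ of {1, 2, 3, 4}
  {1, 2, 5}  = ᶜ of {3, 4, 6}
  {1, 2, 3, 4, 6}  = {3, 4, 6} ∪ {1, 2, 3, 4}
  (now 11)
Iteration 2: +6 →
  {5}  = ᶜ of {1, 2, 3, 4, 6}
  {3, 5, 6}  = {5, 6} ∪ {3, 6}
  {1, 2, 5, 6}  = {5, 6} ∪ {1, 2, 5}
  {3, 4, 5, 6}  = {5, 6} ∪ {3, 4, 6}
  {1, 2, 3, 5, 6}  = {1, 2, 5} ∪ {3, 6}
  {1, 2, 4, 5, 6}  = {5, 6} ∪ {1, 2, 4, 5}
  (now 17)
Iteration 3: +5 →
  {3}  = ᶜ of {1, 2, 4, 5, 6}
  {4}  = ᶜ of {1, 2, 3, 5, 6}
  {1, 2}  = ᶜ of {3, 4, 5, 6}
  {3, 4}  = ᶜ of {1, 2, 5, 6}
  {1, 2, 4}  = ᶜ of {3, 5, 6}
  (now 22)
Iteration 4: 10 new —
  {3, 5}  = {5} ∪ {3}
  {4, 5}  = {5} ∪ {4}
  {4, 6}  = {6} ∪ {4}
  {1, 2, 3}  = {1, 2} ∪ {3}
  {1, 2, 6}  = {1, 2} ∪ {6}
  {3, 4, 5}  = {3, 4} ∪ {5}
  {4, 5, 6}  = {5, 6} ∪ {4}
  {1, 2, 3, 5}  = {3} ∪ {1, 2, 5}
  {1, 2, 3, 6}  = {1, 2} ∪ {3, 6}
  {1, 2, 4, 6}  = {6} ∪ {1, 2, 4}
  (now 32)
Iteration 5: already closed under ᶜ and ∪.

|σ(𝒢)| = 32.  σ(𝒢) = { {}, {3}, {4}, {5}, {6}, {1, 2}, {3, 4}, {3, 5}, {3, 6}, {4, 5}, {4, 6}, {5, 6}, {1, 2, 3}, {1, 2, 4}, {1, 2, 5}, {1, 2, 6}, {3, 4, 5}, {3, 4, 6}, {3, 5, 6}, {4, 5, 6}, {1, 2, 3, 4}, {1, 2, 3, 5}, {1, 2, 3, 6}, {1, 2, 4, 5}, {1, 2, 4, 6}, {1, 2, 5, 6}, {3, 4, 5, 6}, {1, 2, 3, 4, 5}, {1, 2, 3, 4, 6}, {1, 2, 3, 5, 6}, {1, 2, 4, 5, 6}, Ω }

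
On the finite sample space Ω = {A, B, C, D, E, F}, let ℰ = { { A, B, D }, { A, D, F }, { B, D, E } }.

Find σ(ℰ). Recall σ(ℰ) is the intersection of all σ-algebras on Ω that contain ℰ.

σ(ℰ) = { {  }, { A }, { B }, { C }, { D }, { E }, { F }, { A, B }, { A, C }, { A, D }, { A, E }, { A, F }, { B, C }, { B, D }, { B, E }, { B, F }, { C, D }, { C, E }, { C, F }, { D, E }, { D, F }, { E, F }, { A, B, C }, { A, B, D }, { A, B, E }, { A, B, F }, { A, C, D }, { A, C, E }, { A, C, F }, { A, D, E }, { A, D, F }, { A, E, F }, { B, C, D }, { B, C, E }, { B, C, F }, { B, D, E }, { B, D, F }, { B, E, F }, { C, D, E }, { C, D, F }, { C, E, F }, { D, E, F }, { A, B, C, D }, { A, B, C, E }, { A, B, C, F }, { A, B, D, E }, { A, B, D, F }, { A, B, E, F }, { A, C, D, E }, { A, C, D, F }, { A, C, E, F }, { A, D, E, F }, { B, C, D, E }, { B, C, D, F }, { B, C, E, F }, { B, D, E, F }, { C, D, E, F }, { A, B, C, D, E }, { A, B, C, D, F }, { A, B, C, E, F }, { A, B, D, E, F }, { A, C, D, E, F }, { B, C, D, E, F }, Ω }

Derivation:
Take S₀ = ℰ ∪ {∅, Ω} = { {  }, { A, B, D }, { A, D, F }, { B, D, E }, Ω }.
Pass 1: +6 →
  { A, C, F }  = Ω∖{ B, D, E }
  { B, C, E }  = Ω∖{ A, D, F }
  { C, E, F }  = Ω∖{ A, B, D }
  { A, B, D, E }  = { A, B, D } ∪ { B, D, E }
  { A, B, D, F }  = { A, D, F } ∪ { A, B, D }
  { A, B, D, E, F }  = { A, D, F } ∪ { B, D, E }
  [11 total]
Pass 2: 12 new —
  { C }  = Ω∖{ A, B, D, E, F }
  { C, E }  = Ω∖{ A, B, D, F }
  { C, F }  = Ω∖{ A, B, D, E }
  { A, C, D, F }  = { A, C, F } ∪ { A, D, F }
  { A, C, E, F }  = { A, C, F } ∪ { C, E, F }
  { B, C, D, E }  = { B, C, E } ∪ { B, D, E }
  { B, C, E, F }  = { B, C, E } ∪ { C, E, F }
  { A, B, C, D, E }  = { A, B, D, E } ∪ { B, C, E }
  { A, B, C, D, F }  = { A, B, D, F } ∪ { A, C, F }
  { A, B, C, E, F }  = { A, C, F } ∪ { B, C, E }
  { A, C, D, E, F }  = { A, D, F } ∪ { C, E, F }
  { B, C, D, E, F }  = { C, E, F } ∪ { B, D, E }
  [23 total]
Pass 3: +10 →
  { A }  = Ω∖{ B, C, D, E, F }
  { B }  = Ω∖{ A, C, D, E, F }
  { D }  = Ω∖{ A, B, C, E, F }
  { E }  = Ω∖{ A, B, C, D, F }
  { F }  = Ω∖{ A, B, C, D, E }
  { A, D }  = Ω∖{ B, C, E, F }
  { A, F }  = Ω∖{ B, C, D, E }
  { B, D }  = Ω∖{ A, C, E, F }
  { B, E }  = Ω∖{ A, C, D, F }
  { A, B, C, D }  = { A, B, D } ∪ { C }
  [33 total]
Pass 4 (29 new):
  { A, B }  = { A } ∪ { B }
  { A, C }  = { A } ∪ { C }
  { A, E }  = { A } ∪ { E }
  { B, C }  = { B } ∪ { C }
  { B, F }  = { B } ∪ { F }
  { C, D }  = { C } ∪ { D }
  { D, E }  = { E } ∪ { D }
  { D, F }  = { F } ∪ { D }
  { E, F }  = Ω∖{ A, B, C, D }
  { A, B, E }  = { B, E } ∪ { A }
  { A, B, F }  = { A, F } ∪ { B }
  { A, C, D }  = { C } ∪ { A, D }
  { A, C, E }  = { A } ∪ { C, E }
  { A, D, E }  = { E } ∪ { A, D }
  { A, E, F }  = { A, F } ∪ { E }
  { B, C, D }  = { C } ∪ { B, D }
  { B, C, F }  = { B } ∪ { C, F }
  { B, D, F }  = { F } ∪ { B, D }
  { B, E, F }  = { B, E } ∪ { F }
  { C, D, E }  = { C, E } ∪ { D }
  { C, D, F }  = { C, F } ∪ { D }
  { A, B, C, E }  = { A } ∪ { B, C, E }
  { A, B, C, F }  = { A, C, F } ∪ { B }
  { A, B, E, F }  = { B, E } ∪ { A, F }
  { A, C, D, E }  = { A, D } ∪ { C, E }
  { A, D, E, F }  = { A, D, F } ∪ { E }
  { B, C, D, F }  = { C, F } ∪ { B, D }
  { B, D, E, F }  = { F } ∪ { B, D, E }
  { C, D, E, F }  = { C, E, F } ∪ { D }
  [62 total]
Pass 5: 2 new —
  { A, B, C }  = { B } ∪ { A, C }
  { D, E, F }  = { E, F } ∪ { D, E }
  [64 total]
Pass 6: stable.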